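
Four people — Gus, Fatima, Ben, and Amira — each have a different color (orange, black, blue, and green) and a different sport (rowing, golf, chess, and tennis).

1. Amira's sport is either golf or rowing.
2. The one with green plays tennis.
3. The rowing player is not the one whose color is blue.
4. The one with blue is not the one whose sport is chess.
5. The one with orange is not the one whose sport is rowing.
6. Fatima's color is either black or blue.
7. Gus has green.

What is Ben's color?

orange

With clues 1–6, black and blue are impossible for Ben's color.
With clues 1–7, green is impossible for Ben's color.
That leaves orange.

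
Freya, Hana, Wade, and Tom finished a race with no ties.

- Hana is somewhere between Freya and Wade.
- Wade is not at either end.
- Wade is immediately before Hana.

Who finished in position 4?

With clue 1, Hana is ruled out for place 4.
With clues 1–2, Wade is ruled out for place 4.
With clues 1–3, Tom is ruled out for place 4.
So place 4 is Freya.

Freya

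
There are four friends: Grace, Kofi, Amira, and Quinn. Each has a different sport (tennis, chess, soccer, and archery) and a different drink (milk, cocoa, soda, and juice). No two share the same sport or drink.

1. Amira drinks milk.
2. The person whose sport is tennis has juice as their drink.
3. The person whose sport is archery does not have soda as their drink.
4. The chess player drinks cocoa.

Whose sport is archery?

With clues 1–4, Grace, Kofi, and Quinn are impossible for the one with sport archery.
That leaves Amira.

Amira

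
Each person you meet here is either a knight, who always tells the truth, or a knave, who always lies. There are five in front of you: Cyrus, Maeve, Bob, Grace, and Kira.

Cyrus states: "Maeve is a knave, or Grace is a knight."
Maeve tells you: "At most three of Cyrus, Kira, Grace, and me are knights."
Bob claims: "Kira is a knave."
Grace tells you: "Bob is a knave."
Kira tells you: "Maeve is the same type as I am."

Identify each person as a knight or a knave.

Cyrus: knave, Maeve: knight, Bob: knight, Grace: knave, Kira: knave

Consider Cyrus. Suppose Cyrus is a knight.
Then no assignment of the remaining roles makes every statement match its speaker's type — contradiction.
So Cyrus is a knave.
With that fixed, Maeve's statement is true, so Maeve is a knight.
Consider Bob. Suppose Bob is a knave.
Then no assignment of the remaining roles makes every statement match its speaker's type — contradiction.
So Bob is a knight.
With that fixed, Grace's statement is false, so Grace is a knave.
Consider Kira. Suppose Kira is a knight.
Then Bob's statement comes out false, contradicting Bob being a knight.
So Kira is a knave.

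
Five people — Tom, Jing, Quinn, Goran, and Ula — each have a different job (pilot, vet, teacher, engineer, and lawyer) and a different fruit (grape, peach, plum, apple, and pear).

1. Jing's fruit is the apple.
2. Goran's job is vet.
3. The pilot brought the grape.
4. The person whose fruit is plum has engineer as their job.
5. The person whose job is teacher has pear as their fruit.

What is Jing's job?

lawyer

With clues 1–2, vet is impossible for Jing's job.
With clues 1–3, pilot is impossible for Jing's job.
With clues 1–4, engineer is impossible for Jing's job.
With clues 1–5, teacher is impossible for Jing's job.
That leaves lawyer.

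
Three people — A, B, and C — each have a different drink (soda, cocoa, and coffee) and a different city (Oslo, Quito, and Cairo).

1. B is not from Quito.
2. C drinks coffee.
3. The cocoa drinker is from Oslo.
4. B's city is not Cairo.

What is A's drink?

soda

With clues 1–2, coffee is impossible for A's drink.
With clues 1–4, cocoa is impossible for A's drink.
That leaves soda.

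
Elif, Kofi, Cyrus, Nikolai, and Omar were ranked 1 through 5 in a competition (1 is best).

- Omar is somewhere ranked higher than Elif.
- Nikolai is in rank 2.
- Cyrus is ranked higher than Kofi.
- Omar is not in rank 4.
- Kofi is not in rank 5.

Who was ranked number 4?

With clues 1–2, Nikolai is ruled out for rank 4.
With clues 1–4, Omar is ruled out for rank 4.
With clues 1–5, Cyrus and Elif are ruled out for rank 4.
So rank 4 is Kofi.

Kofi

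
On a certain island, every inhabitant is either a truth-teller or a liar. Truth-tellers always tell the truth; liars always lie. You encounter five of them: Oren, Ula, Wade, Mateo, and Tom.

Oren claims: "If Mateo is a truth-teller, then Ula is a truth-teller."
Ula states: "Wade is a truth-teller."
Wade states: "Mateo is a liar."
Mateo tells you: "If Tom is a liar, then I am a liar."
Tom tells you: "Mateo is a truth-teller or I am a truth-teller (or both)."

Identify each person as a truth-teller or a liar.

Consider Oren. Suppose Oren is a truth-teller.
Then no assignment of the remaining roles makes every statement match its speaker's type — contradiction.
So Oren is a liar.
Consider Ula. Suppose Ula is a truth-teller.
Then Oren's statement comes out true, contradicting Oren being a liar.
So Ula is a liar.
Consider Wade. Suppose Wade is a truth-teller.
Then Ula's statement comes out true, contradicting Ula being a liar.
So Wade is a liar.
Consider Mateo. Suppose Mateo is a liar.
Then Oren's statement comes out true, contradicting Oren being a liar.
So Mateo is a truth-teller.
With that fixed, Tom's statement is true, so Tom is a truth-teller.

Oren: liar, Ula: liar, Wade: liar, Mateo: truth-teller, Tom: truth-teller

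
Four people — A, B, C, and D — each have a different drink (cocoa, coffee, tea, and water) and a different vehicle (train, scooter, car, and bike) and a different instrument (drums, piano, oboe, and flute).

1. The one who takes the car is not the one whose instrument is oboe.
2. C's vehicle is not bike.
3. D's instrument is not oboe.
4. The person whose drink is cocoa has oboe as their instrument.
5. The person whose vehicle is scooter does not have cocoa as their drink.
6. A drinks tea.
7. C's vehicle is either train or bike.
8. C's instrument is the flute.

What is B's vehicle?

bike

With clues 1–7, train is impossible for B's vehicle.
With clues 1–8, car and scooter are impossible for B's vehicle.
That leaves bike.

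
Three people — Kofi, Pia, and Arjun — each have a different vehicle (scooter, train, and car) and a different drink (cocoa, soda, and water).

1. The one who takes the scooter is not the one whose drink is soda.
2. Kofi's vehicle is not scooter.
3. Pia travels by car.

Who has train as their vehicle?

Kofi

With clues 1–3, Arjun and Pia are impossible for the one with vehicle train.
That leaves Kofi.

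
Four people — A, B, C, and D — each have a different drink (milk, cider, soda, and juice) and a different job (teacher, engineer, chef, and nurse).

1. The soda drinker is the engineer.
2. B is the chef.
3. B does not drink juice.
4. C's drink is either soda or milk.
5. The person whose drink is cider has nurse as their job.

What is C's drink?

With clues 1–4, cider and juice are impossible for C's drink.
With clues 1–5, milk is impossible for C's drink.
That leaves soda.

soda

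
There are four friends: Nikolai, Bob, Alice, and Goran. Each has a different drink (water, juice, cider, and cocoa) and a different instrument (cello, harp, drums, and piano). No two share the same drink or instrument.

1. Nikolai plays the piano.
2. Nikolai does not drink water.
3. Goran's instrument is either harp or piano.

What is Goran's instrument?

harp

Clue 1 rules out piano for Goran's instrument.
With clues 1–3, cello and drums are impossible for Goran's instrument.
That leaves harp.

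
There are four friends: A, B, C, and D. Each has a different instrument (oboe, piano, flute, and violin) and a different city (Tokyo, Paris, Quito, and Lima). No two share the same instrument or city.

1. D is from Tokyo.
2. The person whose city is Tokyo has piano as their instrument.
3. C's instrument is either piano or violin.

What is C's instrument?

violin

With clues 1–2, piano is impossible for C's instrument.
With clues 1–3, flute and oboe are impossible for C's instrument.
That leaves violin.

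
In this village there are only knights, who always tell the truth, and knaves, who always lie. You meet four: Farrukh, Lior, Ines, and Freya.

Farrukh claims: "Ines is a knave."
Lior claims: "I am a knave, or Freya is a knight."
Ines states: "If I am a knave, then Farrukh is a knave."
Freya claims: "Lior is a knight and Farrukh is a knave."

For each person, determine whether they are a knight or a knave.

Consider Farrukh. Suppose Farrukh is a knight.
Then no assignment of the remaining roles makes every statement match its speaker's type — contradiction.
So Farrukh is a knave.
With that fixed, Ines's statement is true, so Ines is a knight.
Consider Lior. Suppose Lior is a knave.
Then Lior's own statement would have to be false, but it can't be — contradiction.
So Lior is a knight.
With that fixed, Freya's statement is true, so Freya is a knight.

Farrukh: knave, Lior: knight, Ines: knight, Freya: knight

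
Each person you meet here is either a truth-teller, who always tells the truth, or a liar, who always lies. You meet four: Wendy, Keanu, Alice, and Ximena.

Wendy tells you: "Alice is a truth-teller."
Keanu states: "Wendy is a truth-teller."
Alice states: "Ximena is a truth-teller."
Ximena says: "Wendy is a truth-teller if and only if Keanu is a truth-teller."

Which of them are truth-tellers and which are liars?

Consider Wendy. Suppose Wendy is a liar.
Then no assignment of the remaining roles makes every statement match its speaker's type — contradiction.
So Wendy is a truth-teller.
With that fixed, Keanu's statement is true, so Keanu is a truth-teller.
With that fixed, Ximena's statement is true, so Ximena is a truth-teller.
With that fixed, Alice's statement is true, so Alice is a truth-teller.

Wendy: truth-teller, Keanu: truth-teller, Alice: truth-teller, Ximena: truth-teller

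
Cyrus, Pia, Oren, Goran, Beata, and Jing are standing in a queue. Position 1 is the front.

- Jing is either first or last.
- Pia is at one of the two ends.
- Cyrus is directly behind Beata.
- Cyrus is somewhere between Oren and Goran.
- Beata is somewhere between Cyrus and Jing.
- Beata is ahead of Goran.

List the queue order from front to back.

From clue 1: Jing is in {1,6}.
From clues 1–2: Pia is in {1,6}.
From clues 1–4: Beata → position 3, Cyrus → position 4.
From clues 1–5: Jing → position 1, Pia → position 6.
From clues 1–6: Oren → position 2, Goran → position 5.

Jing, Oren, Beata, Cyrus, Goran, Pia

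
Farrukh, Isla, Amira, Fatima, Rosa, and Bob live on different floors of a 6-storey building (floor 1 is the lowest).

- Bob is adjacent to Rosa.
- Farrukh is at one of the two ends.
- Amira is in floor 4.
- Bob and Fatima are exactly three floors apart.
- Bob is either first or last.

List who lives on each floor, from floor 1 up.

Farrukh, Isla, Fatima, Amira, Rosa, Bob

From clues 1–2: Farrukh is in {1,6}.
From clues 1–3: Amira → floor 4.
From clues 1–4: Farrukh is in {1,6}.
From clues 1–5: Farrukh → floor 1, Isla → floor 2, Fatima → floor 3, Rosa → floor 5, Bob → floor 6.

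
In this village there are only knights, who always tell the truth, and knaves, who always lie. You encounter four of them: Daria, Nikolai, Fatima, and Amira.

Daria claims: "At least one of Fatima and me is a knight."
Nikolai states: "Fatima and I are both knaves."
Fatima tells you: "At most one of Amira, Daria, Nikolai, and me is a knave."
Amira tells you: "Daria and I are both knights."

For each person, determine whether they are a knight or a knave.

Consider Daria. Suppose Daria is a knave.
Then no assignment of the remaining roles makes every statement match its speaker's type — contradiction.
So Daria is a knight.
Consider Nikolai. Suppose Nikolai is a knight.
Then Nikolai's own statement would have to be true, but it can't be — contradiction.
So Nikolai is a knave.
Consider Fatima. Suppose Fatima is a knave.
Then Nikolai's statement comes out true, contradicting Nikolai being a knave.
So Fatima is a knight.
Consider Amira. Suppose Amira is a knave.
Then Fatima's statement comes out false, contradicting Fatima being a knight.
So Amira is a knight.

Daria: knight, Nikolai: knave, Fatima: knight, Amira: knight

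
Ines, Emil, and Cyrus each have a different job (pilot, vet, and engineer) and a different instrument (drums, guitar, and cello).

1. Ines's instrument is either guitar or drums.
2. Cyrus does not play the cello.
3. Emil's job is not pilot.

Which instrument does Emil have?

With clues 1–2, drums and guitar are impossible for Emil's instrument.
That leaves cello.

cello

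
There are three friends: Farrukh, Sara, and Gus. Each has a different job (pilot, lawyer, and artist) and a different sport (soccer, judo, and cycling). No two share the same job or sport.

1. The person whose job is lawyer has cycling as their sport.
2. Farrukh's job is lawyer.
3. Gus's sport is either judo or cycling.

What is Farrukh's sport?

cycling

With clues 1–2, judo and soccer are impossible for Farrukh's sport.
That leaves cycling.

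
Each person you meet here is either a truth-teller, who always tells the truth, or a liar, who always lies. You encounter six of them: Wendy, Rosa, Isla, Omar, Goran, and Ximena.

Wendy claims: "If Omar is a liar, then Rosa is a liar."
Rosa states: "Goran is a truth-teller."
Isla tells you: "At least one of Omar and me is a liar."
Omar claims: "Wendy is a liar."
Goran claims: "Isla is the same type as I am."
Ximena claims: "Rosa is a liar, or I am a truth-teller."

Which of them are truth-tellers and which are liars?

Consider Wendy. Suppose Wendy is a liar.
Then no assignment of the remaining roles makes every statement match its speaker's type — contradiction.
So Wendy is a truth-teller.
With that fixed, Omar's statement is false, so Omar is a liar.
With that fixed, Isla's statement is true, so Isla is a truth-teller.
Consider Rosa. Suppose Rosa is a truth-teller.
Then Wendy's statement comes out false, contradicting Wendy being a truth-teller.
So Rosa is a liar.
With that fixed, Ximena's statement is true, so Ximena is a truth-teller.
Consider Goran. Suppose Goran is a truth-teller.
Then Rosa's statement comes out true, contradicting Rosa being a liar.
So Goran is a liar.

Wendy: truth-teller, Rosa: liar, Isla: truth-teller, Omar: liar, Goran: liar, Ximena: truth-teller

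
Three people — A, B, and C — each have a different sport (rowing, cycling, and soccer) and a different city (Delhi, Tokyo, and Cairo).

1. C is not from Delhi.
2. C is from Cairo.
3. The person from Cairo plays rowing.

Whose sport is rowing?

C

With clues 1–3, A and B are impossible for the one with sport rowing.
That leaves C.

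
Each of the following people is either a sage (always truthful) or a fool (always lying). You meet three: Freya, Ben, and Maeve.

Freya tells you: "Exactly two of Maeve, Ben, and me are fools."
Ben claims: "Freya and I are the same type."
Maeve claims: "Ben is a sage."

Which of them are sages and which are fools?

Freya: sage, Ben: fool, Maeve: fool

Consider Freya. Suppose Freya is a fool.
Then whichever role Ben has, Ben's statement has the wrong truth value — contradiction.
So Freya is a sage.
Consider Ben. Suppose Ben is a sage.
Then Freya's statement comes out false, contradicting Freya being a sage.
So Ben is a fool.
With that fixed, Maeve's statement is false, so Maeve is a fool.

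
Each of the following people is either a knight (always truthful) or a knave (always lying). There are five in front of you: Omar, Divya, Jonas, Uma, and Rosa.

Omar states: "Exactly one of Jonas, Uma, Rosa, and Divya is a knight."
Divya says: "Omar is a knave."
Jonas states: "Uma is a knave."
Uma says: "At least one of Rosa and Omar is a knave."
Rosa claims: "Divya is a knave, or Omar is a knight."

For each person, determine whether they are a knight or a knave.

Omar: knave, Divya: knight, Jonas: knave, Uma: knight, Rosa: knave

Consider Omar. Suppose Omar is a knight.
Then no assignment of the remaining roles makes every statement match its speaker's type — contradiction.
So Omar is a knave.
With that fixed, Divya's statement is true, so Divya is a knight.
With that fixed, Uma's statement is true, so Uma is a knight.
With that fixed, Rosa's statement is false, so Rosa is a knave.
With that fixed, Jonas's statement is false, so Jonas is a knave.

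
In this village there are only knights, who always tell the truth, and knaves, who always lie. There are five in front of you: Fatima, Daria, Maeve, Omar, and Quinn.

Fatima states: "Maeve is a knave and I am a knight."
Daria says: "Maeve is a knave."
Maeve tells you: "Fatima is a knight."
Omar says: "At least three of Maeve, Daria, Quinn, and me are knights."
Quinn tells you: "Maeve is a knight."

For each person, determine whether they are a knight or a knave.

Consider Fatima. Suppose Fatima is a knight.
Then no assignment of the remaining roles makes every statement match its speaker's type — contradiction.
So Fatima is a knave.
With that fixed, Maeve's statement is false, so Maeve is a knave.
With that fixed, Quinn's statement is false, so Quinn is a knave.
With that fixed, Daria's statement is true, so Daria is a knight.
With that fixed, Omar's statement is false, so Omar is a knave.

Fatima: knave, Daria: knight, Maeve: knave, Omar: knave, Quinn: knave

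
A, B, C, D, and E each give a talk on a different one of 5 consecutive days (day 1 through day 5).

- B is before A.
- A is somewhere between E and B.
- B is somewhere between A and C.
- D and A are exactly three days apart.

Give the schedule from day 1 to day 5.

D, C, B, A, E

From clue 1: A is in {2,3,4,5}.
From clues 1–2: A is in {2,3,4}.
From clues 1–3: A is in {3,4}.
From clues 1–4: D → day 1, C → day 2, B → day 3, A → day 4, E → day 5.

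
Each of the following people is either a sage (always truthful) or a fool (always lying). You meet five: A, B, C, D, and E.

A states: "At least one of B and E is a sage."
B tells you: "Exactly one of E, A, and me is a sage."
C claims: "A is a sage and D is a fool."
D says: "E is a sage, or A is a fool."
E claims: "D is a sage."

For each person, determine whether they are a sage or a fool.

Consider A. Suppose A is a fool.
Then no assignment of the remaining roles makes every statement match its speaker's type — contradiction.
So A is a sage.
Consider B. Suppose B is a sage.
Then B's own statement would have to be true, but it can't be — contradiction.
So B is a fool.
Consider C. Suppose C is a sage.
Then no assignment of the remaining roles makes every statement match its speaker's type — contradiction.
So C is a fool.
Consider D. Suppose D is a fool.
Then C's statement comes out true, contradicting C being a fool.
So D is a sage.
With that fixed, E's statement is true, so E is a sage.

A: sage, B: fool, C: fool, D: sage, E: sage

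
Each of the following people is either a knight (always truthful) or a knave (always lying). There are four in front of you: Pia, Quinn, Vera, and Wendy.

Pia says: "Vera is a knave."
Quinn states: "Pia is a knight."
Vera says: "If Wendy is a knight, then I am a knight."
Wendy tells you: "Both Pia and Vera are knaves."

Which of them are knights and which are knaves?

Consider Pia. Suppose Pia is a knight.
Then no assignment of the remaining roles makes every statement match its speaker's type — contradiction.
So Pia is a knave.
With that fixed, Quinn's statement is false, so Quinn is a knave.
Consider Vera. Suppose Vera is a knave.
Then Pia's statement comes out true, contradicting Pia being a knave.
So Vera is a knight.
With that fixed, Wendy's statement is false, so Wendy is a knave.

Pia: knave, Quinn: knave, Vera: knight, Wendy: knave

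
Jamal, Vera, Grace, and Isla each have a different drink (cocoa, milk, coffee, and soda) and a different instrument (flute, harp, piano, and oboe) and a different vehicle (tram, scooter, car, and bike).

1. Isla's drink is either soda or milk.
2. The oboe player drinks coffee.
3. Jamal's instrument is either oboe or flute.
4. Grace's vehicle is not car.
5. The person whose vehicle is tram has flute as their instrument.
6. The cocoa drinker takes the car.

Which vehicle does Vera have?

car

With clues 1–6, bike, scooter, and tram are impossible for Vera's vehicle.
That leaves car.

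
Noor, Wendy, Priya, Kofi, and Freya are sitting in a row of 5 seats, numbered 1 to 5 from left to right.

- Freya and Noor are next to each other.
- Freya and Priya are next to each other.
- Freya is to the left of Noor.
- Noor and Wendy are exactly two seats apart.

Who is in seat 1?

With clues 1–2, Freya is ruled out for seat 1.
With clues 1–3, Noor is ruled out for seat 1.
With clues 1–4, Kofi and Wendy are ruled out for seat 1.
So seat 1 is Priya.

Priya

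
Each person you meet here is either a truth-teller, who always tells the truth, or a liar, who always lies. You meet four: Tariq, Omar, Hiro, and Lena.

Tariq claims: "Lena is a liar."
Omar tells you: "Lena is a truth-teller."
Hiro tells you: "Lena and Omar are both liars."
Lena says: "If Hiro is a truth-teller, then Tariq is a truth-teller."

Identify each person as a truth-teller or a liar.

Consider Tariq. Suppose Tariq is a truth-teller.
Then no assignment of the remaining roles makes every statement match its speaker's type — contradiction.
So Tariq is a liar.
Consider Omar. Suppose Omar is a liar.
Then no assignment of the remaining roles makes every statement match its speaker's type — contradiction.
So Omar is a truth-teller.
With that fixed, Hiro's statement is false, so Hiro is a liar.
With that fixed, Lena's statement is true, so Lena is a truth-teller.

Tariq: liar, Omar: truth-teller, Hiro: liar, Lena: truth-teller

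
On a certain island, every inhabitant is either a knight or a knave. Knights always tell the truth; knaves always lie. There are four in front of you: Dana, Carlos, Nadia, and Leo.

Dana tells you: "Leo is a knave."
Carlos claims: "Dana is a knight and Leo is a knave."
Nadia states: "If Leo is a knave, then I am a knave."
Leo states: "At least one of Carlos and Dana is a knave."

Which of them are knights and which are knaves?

Dana: knave, Carlos: knave, Nadia: knight, Leo: knight

Consider Dana. Suppose Dana is a knight.
Then no assignment of the remaining roles makes every statement match its speaker's type — contradiction.
So Dana is a knave.
With that fixed, Carlos's statement is false, so Carlos is a knave.
With that fixed, Leo's statement is true, so Leo is a knight.
With that fixed, Nadia's statement is true, so Nadia is a knight.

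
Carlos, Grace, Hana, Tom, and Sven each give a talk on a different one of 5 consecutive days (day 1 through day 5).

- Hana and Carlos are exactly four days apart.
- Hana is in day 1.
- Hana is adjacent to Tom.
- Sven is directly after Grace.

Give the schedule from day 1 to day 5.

From clue 1: Carlos is in {1,5}.
From clues 1–2: Hana → day 1, Carlos → day 5.
From clues 1–3: Tom → day 2.
From clues 1–4: Grace → day 3, Sven → day 4.

Hana, Tom, Grace, Sven, Carlos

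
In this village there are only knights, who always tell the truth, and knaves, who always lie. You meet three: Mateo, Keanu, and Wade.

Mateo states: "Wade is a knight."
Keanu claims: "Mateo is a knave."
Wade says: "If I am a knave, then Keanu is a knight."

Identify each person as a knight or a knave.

Mateo: knight, Keanu: knave, Wade: knight

Consider Mateo. Suppose Mateo is a knave.
Then no assignment of the remaining roles makes every statement match its speaker's type — contradiction.
So Mateo is a knight.
With that fixed, Keanu's statement is false, so Keanu is a knave.
Consider Wade. Suppose Wade is a knave.
Then Mateo's statement comes out false, contradicting Mateo being a knight.
So Wade is a knight.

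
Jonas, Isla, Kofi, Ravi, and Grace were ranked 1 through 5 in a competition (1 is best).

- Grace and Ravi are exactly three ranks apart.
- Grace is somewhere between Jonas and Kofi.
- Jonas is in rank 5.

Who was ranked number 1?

Ravi

With clues 1–2, Grace and Isla are ruled out for rank 1.
With clues 1–3, Jonas and Kofi are ruled out for rank 1.
So rank 1 is Ravi.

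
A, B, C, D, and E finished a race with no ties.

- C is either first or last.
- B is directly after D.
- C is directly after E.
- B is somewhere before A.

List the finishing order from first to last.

D, B, A, E, C

From clue 1: C is in {1,5}.
From clues 1–3: E → place 4, C → place 5.
From clues 1–4: D → place 1, B → place 2, A → place 3.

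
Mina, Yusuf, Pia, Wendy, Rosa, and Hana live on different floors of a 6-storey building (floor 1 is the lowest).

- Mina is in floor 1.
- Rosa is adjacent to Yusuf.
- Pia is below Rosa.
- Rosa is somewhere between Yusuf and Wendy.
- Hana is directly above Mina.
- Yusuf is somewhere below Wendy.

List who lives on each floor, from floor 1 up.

From clue 1: Mina → floor 1.
From clues 1–2: Yusuf is in {2,3,4,5,6}.
From clues 1–3: Pia is in {2,3,4}.
From clues 1–4: Rosa is in {4,5}.
From clues 1–5: Hana → floor 2, Rosa → floor 5.
From clues 1–6: Pia → floor 3, Yusuf → floor 4, Wendy → floor 6.

Mina, Hana, Pia, Yusuf, Rosa, Wendy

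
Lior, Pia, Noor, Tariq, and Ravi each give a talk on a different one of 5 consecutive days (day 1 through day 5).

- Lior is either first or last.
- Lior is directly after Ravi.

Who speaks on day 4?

With clue 1, Lior is ruled out for day 4.
With clues 1–2, Noor, Pia, and Tariq are ruled out for day 4.
So day 4 is Ravi.

Ravi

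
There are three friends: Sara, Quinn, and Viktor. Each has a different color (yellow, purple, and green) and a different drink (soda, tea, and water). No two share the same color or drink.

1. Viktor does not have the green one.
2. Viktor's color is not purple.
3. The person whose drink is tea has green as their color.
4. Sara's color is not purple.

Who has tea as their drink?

Sara

With clues 1–3, Viktor is impossible for the one with drink tea.
With clues 1–4, Quinn is impossible for the one with drink tea.
That leaves Sara.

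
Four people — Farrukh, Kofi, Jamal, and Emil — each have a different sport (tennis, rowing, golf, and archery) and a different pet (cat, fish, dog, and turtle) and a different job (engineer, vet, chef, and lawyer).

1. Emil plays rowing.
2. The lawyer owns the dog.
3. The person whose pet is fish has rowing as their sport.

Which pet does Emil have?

With clues 1–3, cat, dog, and turtle are impossible for Emil's pet.
That leaves fish.

fish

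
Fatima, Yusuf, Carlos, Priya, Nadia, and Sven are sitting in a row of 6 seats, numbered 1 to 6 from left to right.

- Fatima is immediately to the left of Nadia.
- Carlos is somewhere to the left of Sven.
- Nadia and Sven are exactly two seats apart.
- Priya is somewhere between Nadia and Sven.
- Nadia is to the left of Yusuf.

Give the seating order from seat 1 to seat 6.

Carlos, Fatima, Nadia, Priya, Sven, Yusuf

From clue 1: Fatima is in {1,2,3,4,5}.
From clues 1–4: Fatima is in {2,3}.
From clues 1–5: Carlos → seat 1, Fatima → seat 2, Nadia → seat 3, Priya → seat 4, Sven → seat 5, Yusuf → seat 6.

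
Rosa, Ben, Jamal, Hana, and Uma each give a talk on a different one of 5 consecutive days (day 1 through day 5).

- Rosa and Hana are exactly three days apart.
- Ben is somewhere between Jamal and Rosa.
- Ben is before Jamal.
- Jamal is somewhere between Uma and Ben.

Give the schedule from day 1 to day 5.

Rosa, Ben, Jamal, Hana, Uma

From clue 1: Rosa is in {1,2,4,5}.
From clues 1–2: Ben is in {2,3,4}.
From clues 1–3: Rosa is in {1,2}.
From clues 1–4: Rosa → day 1, Ben → day 2, Jamal → day 3, Hana → day 4, Uma → day 5.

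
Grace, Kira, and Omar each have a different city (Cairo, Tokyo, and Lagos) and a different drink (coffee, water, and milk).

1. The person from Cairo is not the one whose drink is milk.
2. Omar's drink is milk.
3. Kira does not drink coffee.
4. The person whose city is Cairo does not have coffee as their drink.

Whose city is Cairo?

With clues 1–2, Omar is impossible for the one with city Cairo.
With clues 1–4, Grace is impossible for the one with city Cairo.
That leaves Kira.

Kira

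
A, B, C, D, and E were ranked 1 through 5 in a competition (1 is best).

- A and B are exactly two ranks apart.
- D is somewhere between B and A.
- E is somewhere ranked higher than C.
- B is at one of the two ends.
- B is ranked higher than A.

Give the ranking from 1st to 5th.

From clues 1–2: D is in {2,3,4}.
From clues 1–3: C is in {2,5}.
From clues 1–4: A → rank 3.
From clues 1–5: B → rank 1, D → rank 2, E → rank 4, C → rank 5.

B, D, A, E, C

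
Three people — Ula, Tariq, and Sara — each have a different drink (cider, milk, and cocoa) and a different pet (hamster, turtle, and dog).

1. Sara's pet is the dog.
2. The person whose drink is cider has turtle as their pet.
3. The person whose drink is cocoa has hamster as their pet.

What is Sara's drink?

With clues 1–2, cider is impossible for Sara's drink.
With clues 1–3, cocoa is impossible for Sara's drink.
That leaves milk.

milk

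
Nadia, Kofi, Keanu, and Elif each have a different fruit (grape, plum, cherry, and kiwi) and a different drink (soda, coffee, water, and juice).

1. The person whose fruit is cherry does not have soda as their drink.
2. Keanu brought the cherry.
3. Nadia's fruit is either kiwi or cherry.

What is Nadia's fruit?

kiwi

With clues 1–2, cherry is impossible for Nadia's fruit.
With clues 1–3, grape and plum are impossible for Nadia's fruit.
That leaves kiwi.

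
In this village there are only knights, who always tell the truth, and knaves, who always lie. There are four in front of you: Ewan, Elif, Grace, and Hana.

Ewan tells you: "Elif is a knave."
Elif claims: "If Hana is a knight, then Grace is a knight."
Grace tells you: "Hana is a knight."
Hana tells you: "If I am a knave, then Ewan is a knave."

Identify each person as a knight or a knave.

Consider Ewan. Suppose Ewan is a knight.
Then no assignment of the remaining roles makes every statement match its speaker's type — contradiction.
So Ewan is a knave.
With that fixed, Hana's statement is true, so Hana is a knight.
With that fixed, Grace's statement is true, so Grace is a knight.
With that fixed, Elif's statement is true, so Elif is a knight.

Ewan: knave, Elif: knight, Grace: knight, Hana: knight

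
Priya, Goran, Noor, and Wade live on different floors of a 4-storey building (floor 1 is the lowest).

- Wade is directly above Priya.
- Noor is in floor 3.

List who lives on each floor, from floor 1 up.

From clue 1: Priya is in {1,2,3}.
From clues 1–2: Priya → floor 1, Wade → floor 2, Noor → floor 3, Goran → floor 4.

Priya, Wade, Noor, Goran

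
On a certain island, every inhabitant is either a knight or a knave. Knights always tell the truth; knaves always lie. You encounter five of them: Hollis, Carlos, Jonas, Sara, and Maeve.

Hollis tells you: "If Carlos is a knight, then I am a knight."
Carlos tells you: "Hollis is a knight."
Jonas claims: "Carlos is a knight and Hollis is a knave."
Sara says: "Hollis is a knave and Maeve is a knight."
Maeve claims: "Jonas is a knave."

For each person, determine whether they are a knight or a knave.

Hollis: knight, Carlos: knight, Jonas: knave, Sara: knave, Maeve: knight

Consider Hollis. Suppose Hollis is a knave.
Then no assignment of the remaining roles makes every statement match its speaker's type — contradiction.
So Hollis is a knight.
With that fixed, Carlos's statement is true, so Carlos is a knight.
With that fixed, Jonas's statement is false, so Jonas is a knave.
With that fixed, Sara's statement is false, so Sara is a knave.
With that fixed, Maeve's statement is true, so Maeve is a knight.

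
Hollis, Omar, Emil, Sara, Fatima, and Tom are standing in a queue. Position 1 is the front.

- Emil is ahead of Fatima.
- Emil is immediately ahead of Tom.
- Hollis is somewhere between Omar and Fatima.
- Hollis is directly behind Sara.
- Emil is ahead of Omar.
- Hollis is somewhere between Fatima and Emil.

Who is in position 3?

Omar

With clues 1–4, Emil and Sara are ruled out for position 3.
With clues 1–5, Hollis and Tom are ruled out for position 3.
With clues 1–6, Fatima is ruled out for position 3.
So position 3 is Omar.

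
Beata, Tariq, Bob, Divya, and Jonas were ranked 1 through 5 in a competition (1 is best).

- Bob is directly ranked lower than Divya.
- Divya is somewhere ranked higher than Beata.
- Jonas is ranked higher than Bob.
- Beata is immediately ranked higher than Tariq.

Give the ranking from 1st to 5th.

From clue 1: Bob is in {2,3,4,5}.
From clues 1–2: Beata is in {3,4,5}.
From clues 1–3: Beata is in {4,5}.
From clues 1–4: Jonas → rank 1, Divya → rank 2, Bob → rank 3, Beata → rank 4, Tariq → rank 5.

Jonas, Divya, Bob, Beata, Tariq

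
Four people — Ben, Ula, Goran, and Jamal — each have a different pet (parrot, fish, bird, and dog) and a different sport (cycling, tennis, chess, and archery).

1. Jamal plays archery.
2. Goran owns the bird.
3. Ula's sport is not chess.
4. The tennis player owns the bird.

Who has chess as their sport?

Clue 1 rules out Jamal for the one with sport chess.
With clues 1–3, Ula is impossible for the one with sport chess.
With clues 1–4, Goran is impossible for the one with sport chess.
That leaves Ben.

Ben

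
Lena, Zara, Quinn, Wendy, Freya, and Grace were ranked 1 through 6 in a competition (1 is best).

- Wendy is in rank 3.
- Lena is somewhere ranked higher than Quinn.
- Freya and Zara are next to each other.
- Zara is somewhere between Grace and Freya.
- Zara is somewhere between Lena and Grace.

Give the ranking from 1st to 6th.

From clue 1: Wendy → rank 3.
From clues 1–2: Lena is in {1,2,4,5}.
From clues 1–4: Zara is in {2,4,5}.
From clues 1–5: Lena → rank 1, Quinn → rank 2, Freya → rank 4, Zara → rank 5, Grace → rank 6.

Lena, Quinn, Wendy, Freya, Zara, Grace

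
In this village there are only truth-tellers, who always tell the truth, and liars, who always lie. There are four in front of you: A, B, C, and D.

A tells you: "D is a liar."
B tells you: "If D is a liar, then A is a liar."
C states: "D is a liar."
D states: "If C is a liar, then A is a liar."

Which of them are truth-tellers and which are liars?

A: liar, B: truth-teller, C: liar, D: truth-teller

Consider A. Suppose A is a truth-teller.
Then no assignment of the remaining roles makes every statement match its speaker's type — contradiction.
So A is a liar.
With that fixed, B's statement is true, so B is a truth-teller.
With that fixed, D's statement is true, so D is a truth-teller.
With that fixed, C's statement is false, so C is a liar.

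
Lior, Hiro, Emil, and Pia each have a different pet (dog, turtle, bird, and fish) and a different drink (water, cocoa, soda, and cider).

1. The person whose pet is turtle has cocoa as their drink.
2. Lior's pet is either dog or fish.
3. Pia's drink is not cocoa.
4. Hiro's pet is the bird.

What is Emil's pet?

With clues 1–4, bird, dog, and fish are impossible for Emil's pet.
That leaves turtle.

turtle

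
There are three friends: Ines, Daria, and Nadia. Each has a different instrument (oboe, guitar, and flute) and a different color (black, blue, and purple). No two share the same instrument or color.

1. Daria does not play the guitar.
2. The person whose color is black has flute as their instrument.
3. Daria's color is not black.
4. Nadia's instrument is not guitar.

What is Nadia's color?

black

With clues 1–4, blue and purple are impossible for Nadia's color.
That leaves black.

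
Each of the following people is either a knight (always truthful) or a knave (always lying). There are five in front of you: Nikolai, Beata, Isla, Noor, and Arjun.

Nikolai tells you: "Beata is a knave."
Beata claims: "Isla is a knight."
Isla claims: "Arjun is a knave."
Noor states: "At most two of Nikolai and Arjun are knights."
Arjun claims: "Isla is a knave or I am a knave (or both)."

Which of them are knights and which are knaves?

Regardless of anyone's role, Noor's statement is true, so Noor is a knight.
Consider Nikolai. Suppose Nikolai is a knave.
Then no assignment of the remaining roles makes every statement match its speaker's type — contradiction.
So Nikolai is a knight.
Consider Beata. Suppose Beata is a knight.
Then Nikolai's statement comes out false, contradicting Nikolai being a knight.
So Beata is a knave.
Consider Isla. Suppose Isla is a knight.
Then Beata's statement comes out true, contradicting Beata being a knave.
So Isla is a knave.
With that fixed, Arjun's statement is true, so Arjun is a knight.

Nikolai: knight, Beata: knave, Isla: knave, Noor: knight, Arjun: knight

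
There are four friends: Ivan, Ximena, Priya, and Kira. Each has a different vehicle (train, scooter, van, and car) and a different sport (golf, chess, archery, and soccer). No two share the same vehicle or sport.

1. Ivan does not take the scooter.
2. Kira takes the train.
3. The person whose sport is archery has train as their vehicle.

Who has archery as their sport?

Kira

With clues 1–3, Ivan, Priya, and Ximena are impossible for the one with sport archery.
That leaves Kira.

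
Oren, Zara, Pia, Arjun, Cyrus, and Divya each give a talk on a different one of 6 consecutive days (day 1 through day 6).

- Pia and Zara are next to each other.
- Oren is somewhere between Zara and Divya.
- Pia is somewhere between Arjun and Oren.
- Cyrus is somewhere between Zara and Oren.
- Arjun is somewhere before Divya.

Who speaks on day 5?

Oren

With clues 1–4, Arjun, Cyrus, and Divya are ruled out for day 5.
With clues 1–5, Pia and Zara are ruled out for day 5.
So day 5 is Oren.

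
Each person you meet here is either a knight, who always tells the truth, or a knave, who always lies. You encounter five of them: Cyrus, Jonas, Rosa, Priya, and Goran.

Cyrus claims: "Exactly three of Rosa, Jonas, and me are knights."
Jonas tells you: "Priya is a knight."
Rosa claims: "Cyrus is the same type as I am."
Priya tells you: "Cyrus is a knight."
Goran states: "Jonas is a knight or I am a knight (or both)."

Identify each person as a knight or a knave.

Cyrus: knight, Jonas: knight, Rosa: knight, Priya: knight, Goran: knight

Consider Cyrus. Suppose Cyrus is a knave.
Then whichever role Rosa has, Rosa's statement has the wrong truth value — contradiction.
So Cyrus is a knight.
With that fixed, Priya's statement is true, so Priya is a knight.
With that fixed, Jonas's statement is true, so Jonas is a knight.
With that fixed, Goran's statement is true, so Goran is a knight.
Consider Rosa. Suppose Rosa is a knave.
Then Cyrus's statement comes out false, contradicting Cyrus being a knight.
So Rosa is a knight.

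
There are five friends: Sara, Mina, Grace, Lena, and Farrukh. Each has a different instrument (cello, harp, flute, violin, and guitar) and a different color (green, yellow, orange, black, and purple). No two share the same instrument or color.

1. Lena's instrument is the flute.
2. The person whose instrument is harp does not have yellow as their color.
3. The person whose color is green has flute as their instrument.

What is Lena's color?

With clues 1–3, black, orange, purple, and yellow are impossible for Lena's color.
That leaves green.

green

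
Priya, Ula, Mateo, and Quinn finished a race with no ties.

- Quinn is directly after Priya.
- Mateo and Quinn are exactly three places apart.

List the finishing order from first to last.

Mateo, Ula, Priya, Quinn

From clue 1: Priya is in {1,2,3}.
From clues 1–2: Mateo → place 1, Ula → place 2, Priya → place 3, Quinn → place 4.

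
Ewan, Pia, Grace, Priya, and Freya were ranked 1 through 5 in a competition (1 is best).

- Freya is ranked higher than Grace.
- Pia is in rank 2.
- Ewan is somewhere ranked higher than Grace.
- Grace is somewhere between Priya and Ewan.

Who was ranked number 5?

With clue 1, Freya is ruled out for rank 5.
With clues 1–2, Pia is ruled out for rank 5.
With clues 1–3, Ewan is ruled out for rank 5.
With clues 1–4, Grace is ruled out for rank 5.
So rank 5 is Priya.

Priya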